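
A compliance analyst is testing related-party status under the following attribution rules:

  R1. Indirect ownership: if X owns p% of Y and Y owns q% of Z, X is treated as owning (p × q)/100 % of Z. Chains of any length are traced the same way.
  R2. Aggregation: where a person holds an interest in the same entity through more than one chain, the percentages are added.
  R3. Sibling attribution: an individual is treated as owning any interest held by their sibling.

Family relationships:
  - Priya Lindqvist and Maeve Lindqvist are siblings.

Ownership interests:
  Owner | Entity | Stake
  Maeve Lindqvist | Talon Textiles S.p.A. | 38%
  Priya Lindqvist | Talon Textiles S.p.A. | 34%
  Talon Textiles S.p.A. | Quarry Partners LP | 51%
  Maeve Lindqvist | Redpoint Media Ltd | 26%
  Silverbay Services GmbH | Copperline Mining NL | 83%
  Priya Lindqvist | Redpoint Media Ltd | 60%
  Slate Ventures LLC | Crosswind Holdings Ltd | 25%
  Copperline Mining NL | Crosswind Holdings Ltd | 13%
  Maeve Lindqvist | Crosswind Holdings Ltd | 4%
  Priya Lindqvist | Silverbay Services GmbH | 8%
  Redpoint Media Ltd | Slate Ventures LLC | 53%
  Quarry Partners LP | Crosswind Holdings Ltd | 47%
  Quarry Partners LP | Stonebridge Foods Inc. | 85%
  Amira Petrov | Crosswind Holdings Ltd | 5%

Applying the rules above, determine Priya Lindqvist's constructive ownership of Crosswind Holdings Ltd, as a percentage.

By sibling attribution (R3), Priya Lindqvist is treated as also owning Maeve Lindqvist's interest in Talon Textiles S.p.A, giving 34% + 38% = 72%.
By sibling attribution (R3), Priya Lindqvist is treated as also owning Maeve Lindqvist's interest in Redpoint Media Ltd, giving 60% + 26% = 86%.
By sibling attribution (R3), Priya Lindqvist is treated as owning Maeve Lindqvist's 4% interest in Crosswind Holdings Ltd.
Chain via Talon Textiles S.p.A. → Quarry Partners LP (R1): 72% × 51% × 47% = 17.2584% of Crosswind Holdings Ltd.
Chain via Silverbay Services GmbH → Copperline Mining NL (R1): 8% × 83% × 13% = 0.8632% of Crosswind Holdings Ltd.
Chain via Redpoint Media Ltd → Slate Ventures LLC (R1): 86% × 53% × 25% = 11.395% of Crosswind Holdings Ltd.
Direct interest in Crosswind Holdings Ltd: 4%.
Aggregating (R2): 17.2584% + 0.8632% + 11.395% + 4% = 33.5166%.

33.5166%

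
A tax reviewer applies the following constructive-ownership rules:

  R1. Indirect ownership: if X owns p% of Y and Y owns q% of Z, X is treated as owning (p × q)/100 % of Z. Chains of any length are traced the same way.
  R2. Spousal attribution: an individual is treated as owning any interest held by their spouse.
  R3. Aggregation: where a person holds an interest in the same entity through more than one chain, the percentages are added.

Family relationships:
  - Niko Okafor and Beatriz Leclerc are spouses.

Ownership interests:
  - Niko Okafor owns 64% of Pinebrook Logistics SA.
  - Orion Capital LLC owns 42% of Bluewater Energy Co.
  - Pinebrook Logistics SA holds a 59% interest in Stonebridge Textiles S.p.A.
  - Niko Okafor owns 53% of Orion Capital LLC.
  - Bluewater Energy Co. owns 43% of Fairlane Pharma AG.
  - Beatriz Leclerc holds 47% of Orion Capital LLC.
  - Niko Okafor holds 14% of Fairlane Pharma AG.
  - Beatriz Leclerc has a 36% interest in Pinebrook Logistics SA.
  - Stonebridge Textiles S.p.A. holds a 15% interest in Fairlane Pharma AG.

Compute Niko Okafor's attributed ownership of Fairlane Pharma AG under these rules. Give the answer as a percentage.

By spousal attribution (R2), Niko Okafor is treated as also owning Beatriz Leclerc's interest in Orion Capital LLC, giving 53% + 47% = 100%.
By spousal attribution (R2), Niko Okafor is treated as also owning Beatriz Leclerc's interest in Pinebrook Logistics SA, giving 64% + 36% = 100%.
Chain via Orion Capital LLC → Bluewater Energy Co. (R1): 100% × 42% × 43% = 18.06% of Fairlane Pharma AG.
Chain via Pinebrook Logistics SA → Stonebridge Textiles S.p.A. (R1): 100% × 59% × 15% = 8.85% of Fairlane Pharma AG.
Direct interest in Fairlane Pharma AG: 14%.
Aggregating (R3): 18.06% + 8.85% + 14% = 40.91%.

40.91%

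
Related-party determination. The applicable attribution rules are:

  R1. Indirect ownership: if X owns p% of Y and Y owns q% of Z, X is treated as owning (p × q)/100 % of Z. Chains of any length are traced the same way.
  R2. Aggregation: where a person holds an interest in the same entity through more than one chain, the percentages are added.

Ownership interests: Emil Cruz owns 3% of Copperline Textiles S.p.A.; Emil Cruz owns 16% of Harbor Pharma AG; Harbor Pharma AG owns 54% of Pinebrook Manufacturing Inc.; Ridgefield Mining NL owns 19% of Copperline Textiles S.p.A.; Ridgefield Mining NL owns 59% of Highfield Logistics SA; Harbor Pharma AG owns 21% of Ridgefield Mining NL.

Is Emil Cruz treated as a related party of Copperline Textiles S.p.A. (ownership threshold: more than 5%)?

Chain via Harbor Pharma AG → Ridgefield Mining NL (R1): 16% × 21% × 19% = 0.6384% of Copperline Textiles S.p.A.
Direct interest in Copperline Textiles S.p.A: 3%.
Aggregating (R2): 0.6384% + 3% = 3.6384%.
3.6384% does not exceed the 5% threshold, so Emil is not a related party to Copperline Textiles S.p.A.

No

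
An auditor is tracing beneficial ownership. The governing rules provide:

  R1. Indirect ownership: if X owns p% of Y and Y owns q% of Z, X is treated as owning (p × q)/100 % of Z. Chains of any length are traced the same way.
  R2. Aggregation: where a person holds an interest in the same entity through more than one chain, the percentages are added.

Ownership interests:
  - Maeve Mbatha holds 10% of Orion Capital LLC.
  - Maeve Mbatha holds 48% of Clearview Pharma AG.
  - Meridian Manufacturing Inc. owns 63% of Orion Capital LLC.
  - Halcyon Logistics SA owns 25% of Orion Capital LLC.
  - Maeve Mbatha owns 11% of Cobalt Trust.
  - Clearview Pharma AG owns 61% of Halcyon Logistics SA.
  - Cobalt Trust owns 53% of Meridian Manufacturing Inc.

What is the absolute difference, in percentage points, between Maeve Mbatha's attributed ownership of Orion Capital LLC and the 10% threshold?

Chain via Clearview Pharma AG → Halcyon Logistics SA (R1): 48% × 61% × 25% = 7.32% of Orion Capital LLC.
Chain via Cobalt Trust → Meridian Manufacturing Inc. (R1): 11% × 53% × 63% = 3.6729% of Orion Capital LLC.
Direct interest in Orion Capital LLC: 10%.
Aggregating (R2): 7.32% + 3.6729% + 10% = 20.9929%.
20.9929% exceeds the 10% threshold by 10.9929 percentage points.

10.9929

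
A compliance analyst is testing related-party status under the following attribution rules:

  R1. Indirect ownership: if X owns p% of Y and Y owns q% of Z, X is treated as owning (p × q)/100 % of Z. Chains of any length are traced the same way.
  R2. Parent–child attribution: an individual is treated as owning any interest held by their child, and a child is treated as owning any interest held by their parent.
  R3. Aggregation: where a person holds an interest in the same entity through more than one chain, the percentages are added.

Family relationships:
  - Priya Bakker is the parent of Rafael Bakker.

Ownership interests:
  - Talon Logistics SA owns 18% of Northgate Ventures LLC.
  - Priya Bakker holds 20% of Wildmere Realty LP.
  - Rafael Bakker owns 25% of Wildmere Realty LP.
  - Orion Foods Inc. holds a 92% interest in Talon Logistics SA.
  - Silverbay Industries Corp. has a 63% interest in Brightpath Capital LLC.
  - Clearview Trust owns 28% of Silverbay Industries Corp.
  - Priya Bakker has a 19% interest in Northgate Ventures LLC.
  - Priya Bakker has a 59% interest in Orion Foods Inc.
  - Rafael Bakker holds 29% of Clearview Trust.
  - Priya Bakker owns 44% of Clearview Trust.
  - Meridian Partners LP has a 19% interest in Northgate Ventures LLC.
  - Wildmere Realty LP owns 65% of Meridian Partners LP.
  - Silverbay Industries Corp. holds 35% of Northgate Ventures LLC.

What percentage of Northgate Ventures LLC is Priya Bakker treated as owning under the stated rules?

41.4819%

By parent–child attribution (R2), Priya Bakker is treated as also owning Rafael Bakker's interest in Clearview Trust, giving 44% + 29% = 73%.
By parent–child attribution (R2), Priya Bakker is treated as also owning Rafael Bakker's interest in Wildmere Realty LP, giving 20% + 25% = 45%.
Chain via Orion Foods Inc. → Talon Logistics SA (R1): 59% × 92% × 18% = 9.7704% of Northgate Ventures LLC.
Chain via Clearview Trust → Silverbay Industries Corp. (R1): 73% × 28% × 35% = 7.154% of Northgate Ventures LLC.
Chain via Wildmere Realty LP → Meridian Partners LP (R1): 45% × 65% × 19% = 5.5575% of Northgate Ventures LLC.
Direct interest in Northgate Ventures LLC: 19%.
Aggregating (R3): 9.7704% + 7.154% + 5.5575% + 19% = 41.4819%.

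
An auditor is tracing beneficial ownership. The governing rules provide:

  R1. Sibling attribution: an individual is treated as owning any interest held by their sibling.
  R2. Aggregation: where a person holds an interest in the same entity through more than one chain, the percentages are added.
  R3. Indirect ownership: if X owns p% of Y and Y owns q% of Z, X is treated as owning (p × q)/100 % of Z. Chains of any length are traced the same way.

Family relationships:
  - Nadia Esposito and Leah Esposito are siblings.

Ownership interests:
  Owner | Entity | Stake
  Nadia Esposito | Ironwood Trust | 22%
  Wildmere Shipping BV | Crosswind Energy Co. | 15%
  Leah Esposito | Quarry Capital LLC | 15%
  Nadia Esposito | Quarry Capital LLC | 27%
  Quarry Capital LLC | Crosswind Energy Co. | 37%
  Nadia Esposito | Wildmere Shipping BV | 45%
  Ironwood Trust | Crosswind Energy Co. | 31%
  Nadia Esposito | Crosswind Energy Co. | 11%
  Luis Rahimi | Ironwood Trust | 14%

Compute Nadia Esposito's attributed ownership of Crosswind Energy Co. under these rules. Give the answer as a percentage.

40.11%

By sibling attribution (R1), Nadia Esposito is treated as also owning Leah Esposito's interest in Quarry Capital LLC, giving 27% + 15% = 42%.
Chain via Wildmere Shipping BV (R3): 45% × 15% = 6.75% of Crosswind Energy Co.
Chain via Ironwood Trust (R3): 22% × 31% = 6.82% of Crosswind Energy Co.
Chain via Quarry Capital LLC (R3): 42% × 37% = 15.54% of Crosswind Energy Co.
Direct interest in Crosswind Energy Co: 11%.
Aggregating (R2): 6.75% + 6.82% + 15.54% + 11% = 40.11%.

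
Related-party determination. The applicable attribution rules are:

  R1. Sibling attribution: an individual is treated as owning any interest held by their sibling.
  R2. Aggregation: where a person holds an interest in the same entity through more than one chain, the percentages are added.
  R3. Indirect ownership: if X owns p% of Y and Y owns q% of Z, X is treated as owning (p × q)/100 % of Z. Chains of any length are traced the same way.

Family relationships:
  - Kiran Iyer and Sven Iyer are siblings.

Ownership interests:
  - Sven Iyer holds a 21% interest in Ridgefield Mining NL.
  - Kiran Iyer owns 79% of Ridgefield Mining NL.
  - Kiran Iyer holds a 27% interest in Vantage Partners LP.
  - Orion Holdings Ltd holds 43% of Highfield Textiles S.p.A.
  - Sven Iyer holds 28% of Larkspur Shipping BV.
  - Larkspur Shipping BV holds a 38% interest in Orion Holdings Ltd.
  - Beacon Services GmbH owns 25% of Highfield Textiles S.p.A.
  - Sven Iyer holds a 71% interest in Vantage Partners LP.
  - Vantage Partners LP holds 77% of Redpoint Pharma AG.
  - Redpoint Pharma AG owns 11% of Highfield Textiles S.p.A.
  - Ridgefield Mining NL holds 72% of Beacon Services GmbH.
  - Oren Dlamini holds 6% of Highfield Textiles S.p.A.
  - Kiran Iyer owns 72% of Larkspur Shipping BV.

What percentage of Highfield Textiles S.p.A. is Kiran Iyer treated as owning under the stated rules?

By sibling attribution (R1), Kiran Iyer is treated as also owning Sven Iyer's interest in Vantage Partners LP, giving 27% + 71% = 98%.
By sibling attribution (R1), Kiran Iyer is treated as also owning Sven Iyer's interest in Larkspur Shipping BV, giving 72% + 28% = 100%.
By sibling attribution (R1), Kiran Iyer is treated as also owning Sven Iyer's interest in Ridgefield Mining NL, giving 79% + 21% = 100%.
Chain via Vantage Partners LP → Redpoint Pharma AG (R3): 98% × 77% × 11% = 8.3006% of Highfield Textiles S.p.A.
Chain via Larkspur Shipping BV → Orion Holdings Ltd (R3): 100% × 38% × 43% = 16.34% of Highfield Textiles S.p.A.
Chain via Ridgefield Mining NL → Beacon Services GmbH (R3): 100% × 72% × 25% = 18% of Highfield Textiles S.p.A.
Aggregating (R2): 8.3006% + 16.34% + 18% = 42.6406%.

42.6406%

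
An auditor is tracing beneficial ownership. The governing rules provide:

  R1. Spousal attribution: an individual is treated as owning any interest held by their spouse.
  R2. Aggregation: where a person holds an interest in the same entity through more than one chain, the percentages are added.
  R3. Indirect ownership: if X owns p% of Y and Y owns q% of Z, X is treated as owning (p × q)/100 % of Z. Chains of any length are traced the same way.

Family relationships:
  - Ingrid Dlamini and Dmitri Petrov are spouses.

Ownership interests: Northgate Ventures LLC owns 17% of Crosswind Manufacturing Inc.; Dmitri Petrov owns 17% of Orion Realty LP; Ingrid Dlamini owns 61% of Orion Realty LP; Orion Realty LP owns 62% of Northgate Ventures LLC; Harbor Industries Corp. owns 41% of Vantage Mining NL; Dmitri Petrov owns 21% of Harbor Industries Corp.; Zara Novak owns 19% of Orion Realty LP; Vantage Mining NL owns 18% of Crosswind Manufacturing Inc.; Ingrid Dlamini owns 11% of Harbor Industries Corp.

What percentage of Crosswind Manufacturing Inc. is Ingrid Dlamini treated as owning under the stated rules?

By spousal attribution (R1), Ingrid Dlamini is treated as also owning Dmitri Petrov's interest in Orion Realty LP, giving 61% + 17% = 78%.
By spousal attribution (R1), Ingrid Dlamini is treated as also owning Dmitri Petrov's interest in Harbor Industries Corp, giving 11% + 21% = 32%.
Chain via Orion Realty LP → Northgate Ventures LLC (R3): 78% × 62% × 17% = 8.2212% of Crosswind Manufacturing Inc.
Chain via Harbor Industries Corp. → Vantage Mining NL (R3): 32% × 41% × 18% = 2.3616% of Crosswind Manufacturing Inc.
Aggregating (R2): 8.2212% + 2.3616% = 10.5828%.

10.5828%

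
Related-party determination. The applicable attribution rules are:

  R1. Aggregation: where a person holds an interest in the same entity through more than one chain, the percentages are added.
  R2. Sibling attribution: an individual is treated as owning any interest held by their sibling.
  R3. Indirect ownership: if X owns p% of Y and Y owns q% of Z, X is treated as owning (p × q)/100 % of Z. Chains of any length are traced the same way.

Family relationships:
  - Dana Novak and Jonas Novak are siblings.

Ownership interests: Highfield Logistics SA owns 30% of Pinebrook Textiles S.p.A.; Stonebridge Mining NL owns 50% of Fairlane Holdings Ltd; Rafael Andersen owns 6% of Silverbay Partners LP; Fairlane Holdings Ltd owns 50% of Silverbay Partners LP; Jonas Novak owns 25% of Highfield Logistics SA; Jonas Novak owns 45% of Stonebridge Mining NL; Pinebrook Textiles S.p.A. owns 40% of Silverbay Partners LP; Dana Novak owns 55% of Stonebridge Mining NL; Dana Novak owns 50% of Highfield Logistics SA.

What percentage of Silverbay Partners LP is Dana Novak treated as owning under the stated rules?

34%

By sibling attribution (R2), Dana Novak is treated as also owning Jonas Novak's interest in Highfield Logistics SA, giving 50% + 25% = 75%.
By sibling attribution (R2), Dana Novak is treated as also owning Jonas Novak's interest in Stonebridge Mining NL, giving 55% + 45% = 100%.
Chain via Highfield Logistics SA → Pinebrook Textiles S.p.A. (R3): 75% × 30% × 40% = 9% of Silverbay Partners LP.
Chain via Stonebridge Mining NL → Fairlane Holdings Ltd (R3): 100% × 50% × 50% = 25% of Silverbay Partners LP.
Aggregating (R1): 9% + 25% = 34%.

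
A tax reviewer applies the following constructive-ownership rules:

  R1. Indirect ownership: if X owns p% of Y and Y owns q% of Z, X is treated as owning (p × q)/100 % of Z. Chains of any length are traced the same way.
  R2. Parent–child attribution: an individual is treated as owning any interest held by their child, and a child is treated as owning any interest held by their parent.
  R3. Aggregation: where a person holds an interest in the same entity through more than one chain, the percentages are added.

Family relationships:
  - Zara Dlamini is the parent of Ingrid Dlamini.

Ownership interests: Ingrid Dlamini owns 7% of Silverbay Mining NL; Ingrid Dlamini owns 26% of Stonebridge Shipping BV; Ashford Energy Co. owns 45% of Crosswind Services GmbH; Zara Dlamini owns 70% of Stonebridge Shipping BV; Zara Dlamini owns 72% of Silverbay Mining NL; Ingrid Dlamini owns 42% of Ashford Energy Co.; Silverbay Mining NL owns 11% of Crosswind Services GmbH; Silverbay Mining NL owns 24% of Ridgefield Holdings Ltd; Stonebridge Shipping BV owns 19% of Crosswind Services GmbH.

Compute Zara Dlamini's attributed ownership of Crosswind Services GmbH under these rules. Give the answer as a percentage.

By parent–child attribution (R2), Zara Dlamini is treated as also owning Ingrid Dlamini's interest in Silverbay Mining NL, giving 72% + 7% = 79%.
By parent–child attribution (R2), Zara Dlamini is treated as also owning Ingrid Dlamini's interest in Stonebridge Shipping BV, giving 70% + 26% = 96%.
By parent–child attribution (R2), Zara Dlamini is treated as owning Ingrid Dlamini's 42% interest in Ashford Energy Co.
Chain via Silverbay Mining NL (R1): 79% × 11% = 8.69% of Crosswind Services GmbH.
Chain via Stonebridge Shipping BV (R1): 96% × 19% = 18.24% of Crosswind Services GmbH.
Chain via Ashford Energy Co. (R1): 42% × 45% = 18.9% of Crosswind Services GmbH.
Aggregating (R3): 8.69% + 18.24% + 18.9% = 45.83%.

45.83%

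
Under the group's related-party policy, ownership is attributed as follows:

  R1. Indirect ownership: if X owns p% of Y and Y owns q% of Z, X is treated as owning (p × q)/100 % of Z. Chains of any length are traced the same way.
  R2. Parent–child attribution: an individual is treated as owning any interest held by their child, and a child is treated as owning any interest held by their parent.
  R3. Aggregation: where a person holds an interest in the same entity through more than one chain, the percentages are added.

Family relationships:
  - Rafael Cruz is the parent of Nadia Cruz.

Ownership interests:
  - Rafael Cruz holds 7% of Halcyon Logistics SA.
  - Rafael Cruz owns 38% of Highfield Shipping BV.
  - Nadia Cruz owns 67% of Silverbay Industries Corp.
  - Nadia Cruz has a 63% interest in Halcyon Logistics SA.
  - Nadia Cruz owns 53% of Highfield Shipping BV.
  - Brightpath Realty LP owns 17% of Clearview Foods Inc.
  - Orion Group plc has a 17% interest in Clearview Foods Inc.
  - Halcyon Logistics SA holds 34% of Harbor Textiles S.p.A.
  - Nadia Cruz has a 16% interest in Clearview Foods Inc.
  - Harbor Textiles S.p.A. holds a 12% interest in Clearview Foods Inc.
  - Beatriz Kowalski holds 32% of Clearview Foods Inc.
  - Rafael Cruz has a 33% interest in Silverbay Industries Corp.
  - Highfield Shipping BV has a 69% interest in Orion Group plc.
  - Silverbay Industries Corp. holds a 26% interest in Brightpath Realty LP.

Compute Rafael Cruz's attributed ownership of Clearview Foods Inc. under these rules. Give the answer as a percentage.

33.9503%

By parent–child attribution (R2), Rafael Cruz is treated as also owning Nadia Cruz's interest in Silverbay Industries Corp, giving 33% + 67% = 100%.
By parent–child attribution (R2), Rafael Cruz is treated as also owning Nadia Cruz's interest in Halcyon Logistics SA, giving 7% + 63% = 70%.
By parent–child attribution (R2), Rafael Cruz is treated as also owning Nadia Cruz's interest in Highfield Shipping BV, giving 38% + 53% = 91%.
By parent–child attribution (R2), Rafael Cruz is treated as owning Nadia Cruz's 16% interest in Clearview Foods Inc.
Chain via Silverbay Industries Corp. → Brightpath Realty LP (R1): 100% × 26% × 17% = 4.42% of Clearview Foods Inc.
Chain via Halcyon Logistics SA → Harbor Textiles S.p.A. (R1): 70% × 34% × 12% = 2.856% of Clearview Foods Inc.
Chain via Highfield Shipping BV → Orion Group plc (R1): 91% × 69% × 17% = 10.6743% of Clearview Foods Inc.
Direct interest in Clearview Foods Inc: 16%.
Aggregating (R3): 4.42% + 2.856% + 10.6743% + 16% = 33.9503%.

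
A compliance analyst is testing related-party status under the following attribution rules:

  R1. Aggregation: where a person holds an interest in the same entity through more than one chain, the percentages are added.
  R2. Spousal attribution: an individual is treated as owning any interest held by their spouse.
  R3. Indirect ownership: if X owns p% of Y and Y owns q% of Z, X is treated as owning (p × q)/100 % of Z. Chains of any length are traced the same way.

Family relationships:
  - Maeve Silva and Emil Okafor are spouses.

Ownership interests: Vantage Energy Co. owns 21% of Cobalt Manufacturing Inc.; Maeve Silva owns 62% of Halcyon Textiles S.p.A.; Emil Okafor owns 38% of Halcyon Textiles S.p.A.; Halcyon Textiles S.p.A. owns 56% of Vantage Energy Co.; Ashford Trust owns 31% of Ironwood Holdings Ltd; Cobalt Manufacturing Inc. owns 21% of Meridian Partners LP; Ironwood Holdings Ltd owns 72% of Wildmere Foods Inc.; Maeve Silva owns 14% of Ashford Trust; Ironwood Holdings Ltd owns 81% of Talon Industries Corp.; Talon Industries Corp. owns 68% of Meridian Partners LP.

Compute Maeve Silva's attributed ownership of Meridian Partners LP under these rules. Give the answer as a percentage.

4.860072%

By spousal attribution (R2), Maeve Silva is treated as also owning Emil Okafor's interest in Halcyon Textiles S.p.A, giving 62% + 38% = 100%.
Chain via Halcyon Textiles S.p.A. → Vantage Energy Co. → Cobalt Manufacturing Inc. (R3): 100% × 56% × 21% × 21% = 2.4696% of Meridian Partners LP.
Chain via Ashford Trust → Ironwood Holdings Ltd → Talon Industries Corp. (R3): 14% × 31% × 81% × 68% = 2.390472% of Meridian Partners LP.
Aggregating (R1): 2.4696% + 2.390472% = 4.860072%.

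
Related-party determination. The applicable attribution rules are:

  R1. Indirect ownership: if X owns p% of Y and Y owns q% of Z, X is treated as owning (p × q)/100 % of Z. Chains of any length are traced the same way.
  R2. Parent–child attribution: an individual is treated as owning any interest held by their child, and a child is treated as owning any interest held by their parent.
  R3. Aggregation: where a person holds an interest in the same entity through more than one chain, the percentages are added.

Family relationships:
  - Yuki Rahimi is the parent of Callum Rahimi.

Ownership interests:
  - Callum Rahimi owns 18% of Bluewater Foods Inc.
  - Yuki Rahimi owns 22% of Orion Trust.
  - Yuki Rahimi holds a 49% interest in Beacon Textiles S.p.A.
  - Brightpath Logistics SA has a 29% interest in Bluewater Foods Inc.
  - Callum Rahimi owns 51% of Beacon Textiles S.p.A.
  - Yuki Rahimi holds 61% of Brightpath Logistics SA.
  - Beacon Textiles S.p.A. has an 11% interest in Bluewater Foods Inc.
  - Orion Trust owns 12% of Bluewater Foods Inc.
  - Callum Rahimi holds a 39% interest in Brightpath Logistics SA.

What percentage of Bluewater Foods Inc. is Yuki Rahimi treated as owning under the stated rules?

By parent–child attribution (R2), Yuki Rahimi is treated as also owning Callum Rahimi's interest in Brightpath Logistics SA, giving 61% + 39% = 100%.
By parent–child attribution (R2), Yuki Rahimi is treated as also owning Callum Rahimi's interest in Beacon Textiles S.p.A, giving 49% + 51% = 100%.
By parent–child attribution (R2), Yuki Rahimi is treated as owning Callum Rahimi's 18% interest in Bluewater Foods Inc.
Chain via Brightpath Logistics SA (R1): 100% × 29% = 29% of Bluewater Foods Inc.
Chain via Beacon Textiles S.p.A. (R1): 100% × 11% = 11% of Bluewater Foods Inc.
Chain via Orion Trust (R1): 22% × 12% = 2.64% of Bluewater Foods Inc.
Direct interest in Bluewater Foods Inc: 18%.
Aggregating (R3): 29% + 11% + 2.64% + 18% = 60.64%.

60.64%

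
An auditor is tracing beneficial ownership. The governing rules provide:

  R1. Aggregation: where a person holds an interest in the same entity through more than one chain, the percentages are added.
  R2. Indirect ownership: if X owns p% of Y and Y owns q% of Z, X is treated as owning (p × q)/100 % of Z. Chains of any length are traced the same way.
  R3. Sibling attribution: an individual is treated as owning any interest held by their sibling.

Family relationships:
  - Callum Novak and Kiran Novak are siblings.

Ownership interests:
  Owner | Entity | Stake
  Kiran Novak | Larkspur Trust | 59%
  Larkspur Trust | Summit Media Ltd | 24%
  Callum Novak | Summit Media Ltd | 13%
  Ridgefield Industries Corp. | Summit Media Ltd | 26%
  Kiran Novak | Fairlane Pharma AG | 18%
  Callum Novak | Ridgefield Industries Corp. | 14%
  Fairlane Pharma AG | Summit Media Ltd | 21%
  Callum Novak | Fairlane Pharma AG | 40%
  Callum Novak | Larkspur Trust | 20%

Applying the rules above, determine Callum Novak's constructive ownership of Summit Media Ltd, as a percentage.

By sibling attribution (R3), Callum Novak is treated as also owning Kiran Novak's interest in Larkspur Trust, giving 20% + 59% = 79%.
By sibling attribution (R3), Callum Novak is treated as also owning Kiran Novak's interest in Fairlane Pharma AG, giving 40% + 18% = 58%.
Chain via Larkspur Trust (R2): 79% × 24% = 18.96% of Summit Media Ltd.
Chain via Fairlane Pharma AG (R2): 58% × 21% = 12.18% of Summit Media Ltd.
Chain via Ridgefield Industries Corp. (R2): 14% × 26% = 3.64% of Summit Media Ltd.
Direct interest in Summit Media Ltd: 13%.
Aggregating (R1): 18.96% + 12.18% + 3.64% + 13% = 47.78%.

47.78%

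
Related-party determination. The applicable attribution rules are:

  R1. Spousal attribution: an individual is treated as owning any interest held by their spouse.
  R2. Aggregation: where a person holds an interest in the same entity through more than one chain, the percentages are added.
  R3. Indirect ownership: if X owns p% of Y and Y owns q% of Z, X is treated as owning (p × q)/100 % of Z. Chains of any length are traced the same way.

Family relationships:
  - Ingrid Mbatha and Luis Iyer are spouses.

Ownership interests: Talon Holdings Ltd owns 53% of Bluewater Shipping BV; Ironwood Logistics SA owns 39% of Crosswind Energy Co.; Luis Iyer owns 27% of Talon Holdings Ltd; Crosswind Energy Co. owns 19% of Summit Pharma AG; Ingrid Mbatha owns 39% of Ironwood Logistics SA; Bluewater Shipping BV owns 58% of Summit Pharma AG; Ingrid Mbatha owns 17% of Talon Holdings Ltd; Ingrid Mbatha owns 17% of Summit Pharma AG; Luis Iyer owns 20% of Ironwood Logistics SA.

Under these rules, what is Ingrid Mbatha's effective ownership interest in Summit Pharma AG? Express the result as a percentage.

By spousal attribution (R1), Ingrid Mbatha is treated as also owning Luis Iyer's interest in Talon Holdings Ltd, giving 17% + 27% = 44%.
By spousal attribution (R1), Ingrid Mbatha is treated as also owning Luis Iyer's interest in Ironwood Logistics SA, giving 39% + 20% = 59%.
Chain via Talon Holdings Ltd → Bluewater Shipping BV (R3): 44% × 53% × 58% = 13.5256% of Summit Pharma AG.
Chain via Ironwood Logistics SA → Crosswind Energy Co. (R3): 59% × 39% × 19% = 4.3719% of Summit Pharma AG.
Direct interest in Summit Pharma AG: 17%.
Aggregating (R2): 13.5256% + 4.3719% + 17% = 34.8975%.

34.8975%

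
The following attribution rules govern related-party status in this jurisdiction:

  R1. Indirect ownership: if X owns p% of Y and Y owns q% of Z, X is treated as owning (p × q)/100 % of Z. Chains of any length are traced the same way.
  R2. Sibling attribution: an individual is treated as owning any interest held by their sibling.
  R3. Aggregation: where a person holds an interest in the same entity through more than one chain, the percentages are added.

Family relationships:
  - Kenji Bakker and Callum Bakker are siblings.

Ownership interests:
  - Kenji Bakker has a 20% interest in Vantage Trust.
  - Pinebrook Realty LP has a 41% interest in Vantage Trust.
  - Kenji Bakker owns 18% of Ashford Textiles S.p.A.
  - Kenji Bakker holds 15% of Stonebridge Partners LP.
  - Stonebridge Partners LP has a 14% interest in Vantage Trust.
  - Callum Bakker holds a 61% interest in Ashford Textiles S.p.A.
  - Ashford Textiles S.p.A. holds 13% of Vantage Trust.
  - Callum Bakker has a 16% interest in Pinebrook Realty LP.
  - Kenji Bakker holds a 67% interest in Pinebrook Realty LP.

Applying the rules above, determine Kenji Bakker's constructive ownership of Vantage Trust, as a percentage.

By sibling attribution (R2), Kenji Bakker is treated as also owning Callum Bakker's interest in Pinebrook Realty LP, giving 67% + 16% = 83%.
By sibling attribution (R2), Kenji Bakker is treated as also owning Callum Bakker's interest in Ashford Textiles S.p.A, giving 18% + 61% = 79%.
Chain via Pinebrook Realty LP (R1): 83% × 41% = 34.03% of Vantage Trust.
Chain via Stonebridge Partners LP (R1): 15% × 14% = 2.1% of Vantage Trust.
Chain via Ashford Textiles S.p.A. (R1): 79% × 13% = 10.27% of Vantage Trust.
Direct interest in Vantage Trust: 20%.
Aggregating (R3): 34.03% + 2.1% + 10.27% + 20% = 66.4%.

66.4%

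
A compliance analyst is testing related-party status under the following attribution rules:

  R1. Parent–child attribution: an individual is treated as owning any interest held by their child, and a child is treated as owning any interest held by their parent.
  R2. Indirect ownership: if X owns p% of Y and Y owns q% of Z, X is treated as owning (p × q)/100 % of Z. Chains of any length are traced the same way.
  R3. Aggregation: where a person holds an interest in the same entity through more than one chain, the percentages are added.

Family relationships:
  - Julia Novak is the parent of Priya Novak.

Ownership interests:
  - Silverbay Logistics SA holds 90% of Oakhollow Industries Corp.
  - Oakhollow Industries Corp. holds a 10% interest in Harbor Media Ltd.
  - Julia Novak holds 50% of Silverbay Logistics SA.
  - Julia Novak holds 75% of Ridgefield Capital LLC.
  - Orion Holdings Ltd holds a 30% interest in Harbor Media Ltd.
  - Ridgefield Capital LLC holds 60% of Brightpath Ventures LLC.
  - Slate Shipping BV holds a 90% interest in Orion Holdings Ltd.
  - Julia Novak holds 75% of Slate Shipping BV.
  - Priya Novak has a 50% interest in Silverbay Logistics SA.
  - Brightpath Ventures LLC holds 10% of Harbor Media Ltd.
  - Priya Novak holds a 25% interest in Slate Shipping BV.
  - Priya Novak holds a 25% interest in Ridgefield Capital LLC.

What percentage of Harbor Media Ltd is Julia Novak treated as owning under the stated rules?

42%

By parent–child attribution (R1), Julia Novak is treated as also owning Priya Novak's interest in Ridgefield Capital LLC, giving 75% + 25% = 100%.
By parent–child attribution (R1), Julia Novak is treated as also owning Priya Novak's interest in Slate Shipping BV, giving 75% + 25% = 100%.
By parent–child attribution (R1), Julia Novak is treated as also owning Priya Novak's interest in Silverbay Logistics SA, giving 50% + 50% = 100%.
Chain via Ridgefield Capital LLC → Brightpath Ventures LLC (R2): 100% × 60% × 10% = 6% of Harbor Media Ltd.
Chain via Slate Shipping BV → Orion Holdings Ltd (R2): 100% × 90% × 30% = 27% of Harbor Media Ltd.
Chain via Silverbay Logistics SA → Oakhollow Industries Corp. (R2): 100% × 90% × 10% = 9% of Harbor Media Ltd.
Aggregating (R3): 6% + 27% + 9% = 42%.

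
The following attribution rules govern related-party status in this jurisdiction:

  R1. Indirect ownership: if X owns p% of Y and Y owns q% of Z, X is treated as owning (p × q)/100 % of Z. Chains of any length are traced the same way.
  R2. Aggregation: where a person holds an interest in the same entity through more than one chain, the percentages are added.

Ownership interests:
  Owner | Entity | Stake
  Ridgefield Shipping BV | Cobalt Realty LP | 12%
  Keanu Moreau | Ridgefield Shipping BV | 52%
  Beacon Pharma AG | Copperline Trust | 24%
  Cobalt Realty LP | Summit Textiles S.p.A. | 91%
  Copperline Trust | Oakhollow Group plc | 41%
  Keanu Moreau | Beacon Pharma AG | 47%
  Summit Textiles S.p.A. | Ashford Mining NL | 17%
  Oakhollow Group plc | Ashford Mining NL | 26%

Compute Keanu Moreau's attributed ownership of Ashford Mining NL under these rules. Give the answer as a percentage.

2.167776%

Chain via Beacon Pharma AG → Copperline Trust → Oakhollow Group plc (R1): 47% × 24% × 41% × 26% = 1.202448% of Ashford Mining NL.
Chain via Ridgefield Shipping BV → Cobalt Realty LP → Summit Textiles S.p.A. (R1): 52% × 12% × 91% × 17% = 0.965328% of Ashford Mining NL.
Aggregating (R2): 1.202448% + 0.965328% = 2.167776%.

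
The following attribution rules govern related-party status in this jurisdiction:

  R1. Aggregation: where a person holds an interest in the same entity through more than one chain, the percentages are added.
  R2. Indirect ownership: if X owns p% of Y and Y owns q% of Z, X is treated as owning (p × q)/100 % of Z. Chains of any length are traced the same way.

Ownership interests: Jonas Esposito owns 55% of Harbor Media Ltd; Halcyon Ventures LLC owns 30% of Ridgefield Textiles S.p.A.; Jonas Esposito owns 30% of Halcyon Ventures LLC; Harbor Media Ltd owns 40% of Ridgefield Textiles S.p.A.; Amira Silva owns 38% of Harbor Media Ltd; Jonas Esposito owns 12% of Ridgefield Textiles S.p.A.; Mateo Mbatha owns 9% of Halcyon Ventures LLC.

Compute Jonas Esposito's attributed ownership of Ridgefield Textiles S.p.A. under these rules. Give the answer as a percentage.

Chain via Halcyon Ventures LLC (R2): 30% × 30% = 9% of Ridgefield Textiles S.p.A.
Chain via Harbor Media Ltd (R2): 55% × 40% = 22% of Ridgefield Textiles S.p.A.
Direct interest in Ridgefield Textiles S.p.A: 12%.
Aggregating (R1): 9% + 22% + 12% = 43%.

43%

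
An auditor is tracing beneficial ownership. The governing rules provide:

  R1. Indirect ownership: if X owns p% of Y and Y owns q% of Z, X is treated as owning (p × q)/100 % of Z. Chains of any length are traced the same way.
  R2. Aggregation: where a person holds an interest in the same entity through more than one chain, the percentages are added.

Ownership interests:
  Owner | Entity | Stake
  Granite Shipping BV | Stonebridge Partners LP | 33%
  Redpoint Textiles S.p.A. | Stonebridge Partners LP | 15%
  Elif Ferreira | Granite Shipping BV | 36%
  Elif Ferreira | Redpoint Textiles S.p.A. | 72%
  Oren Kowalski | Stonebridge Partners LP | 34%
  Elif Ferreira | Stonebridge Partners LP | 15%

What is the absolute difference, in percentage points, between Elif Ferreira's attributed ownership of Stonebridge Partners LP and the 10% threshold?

Chain via Granite Shipping BV (R1): 36% × 33% = 11.88% of Stonebridge Partners LP.
Chain via Redpoint Textiles S.p.A. (R1): 72% × 15% = 10.8% of Stonebridge Partners LP.
Direct interest in Stonebridge Partners LP: 15%.
Aggregating (R2): 11.88% + 10.8% + 15% = 37.68%.
37.68% exceeds the 10% threshold by 27.68 percentage points.

27.68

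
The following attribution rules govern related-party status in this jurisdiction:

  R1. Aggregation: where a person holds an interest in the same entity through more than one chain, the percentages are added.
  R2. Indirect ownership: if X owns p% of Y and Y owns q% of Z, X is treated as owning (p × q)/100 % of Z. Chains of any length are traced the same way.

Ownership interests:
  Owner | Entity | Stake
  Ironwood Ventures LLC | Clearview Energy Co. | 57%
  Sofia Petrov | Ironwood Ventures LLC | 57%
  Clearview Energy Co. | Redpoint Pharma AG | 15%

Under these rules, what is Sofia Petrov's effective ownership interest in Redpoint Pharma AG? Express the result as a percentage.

Chain via Ironwood Ventures LLC → Clearview Energy Co. (R2): 57% × 57% × 15% = 4.8735% of Redpoint Pharma AG.

4.8735%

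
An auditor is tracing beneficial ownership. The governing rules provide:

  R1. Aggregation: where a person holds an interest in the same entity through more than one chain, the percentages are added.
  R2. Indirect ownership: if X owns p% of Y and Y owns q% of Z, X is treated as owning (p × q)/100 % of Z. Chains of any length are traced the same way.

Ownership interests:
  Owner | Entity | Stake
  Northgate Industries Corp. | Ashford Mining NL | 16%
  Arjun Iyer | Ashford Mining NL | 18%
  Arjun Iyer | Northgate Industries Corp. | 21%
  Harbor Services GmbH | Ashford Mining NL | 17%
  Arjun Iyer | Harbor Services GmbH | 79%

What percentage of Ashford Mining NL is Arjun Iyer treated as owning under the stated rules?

Chain via Northgate Industries Corp. (R2): 21% × 16% = 3.36% of Ashford Mining NL.
Chain via Harbor Services GmbH (R2): 79% × 17% = 13.43% of Ashford Mining NL.
Direct interest in Ashford Mining NL: 18%.
Aggregating (R1): 3.36% + 13.43% + 18% = 34.79%.

34.79%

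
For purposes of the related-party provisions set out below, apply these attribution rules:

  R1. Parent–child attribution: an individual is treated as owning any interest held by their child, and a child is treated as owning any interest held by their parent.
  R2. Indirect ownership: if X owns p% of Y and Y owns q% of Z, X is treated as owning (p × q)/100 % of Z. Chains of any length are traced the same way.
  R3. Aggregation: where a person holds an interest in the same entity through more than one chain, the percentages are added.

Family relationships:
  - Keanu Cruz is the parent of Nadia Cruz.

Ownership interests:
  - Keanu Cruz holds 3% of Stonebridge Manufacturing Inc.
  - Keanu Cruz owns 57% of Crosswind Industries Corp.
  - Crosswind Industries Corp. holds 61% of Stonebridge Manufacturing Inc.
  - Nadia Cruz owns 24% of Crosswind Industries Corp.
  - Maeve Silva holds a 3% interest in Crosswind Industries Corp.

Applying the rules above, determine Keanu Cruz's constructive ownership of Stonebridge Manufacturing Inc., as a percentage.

By parent–child attribution (R1), Keanu Cruz is treated as also owning Nadia Cruz's interest in Crosswind Industries Corp, giving 57% + 24% = 81%.
Chain via Crosswind Industries Corp. (R2): 81% × 61% = 49.41% of Stonebridge Manufacturing Inc.
Direct interest in Stonebridge Manufacturing Inc: 3%.
Aggregating (R3): 49.41% + 3% = 52.41%.

52.41%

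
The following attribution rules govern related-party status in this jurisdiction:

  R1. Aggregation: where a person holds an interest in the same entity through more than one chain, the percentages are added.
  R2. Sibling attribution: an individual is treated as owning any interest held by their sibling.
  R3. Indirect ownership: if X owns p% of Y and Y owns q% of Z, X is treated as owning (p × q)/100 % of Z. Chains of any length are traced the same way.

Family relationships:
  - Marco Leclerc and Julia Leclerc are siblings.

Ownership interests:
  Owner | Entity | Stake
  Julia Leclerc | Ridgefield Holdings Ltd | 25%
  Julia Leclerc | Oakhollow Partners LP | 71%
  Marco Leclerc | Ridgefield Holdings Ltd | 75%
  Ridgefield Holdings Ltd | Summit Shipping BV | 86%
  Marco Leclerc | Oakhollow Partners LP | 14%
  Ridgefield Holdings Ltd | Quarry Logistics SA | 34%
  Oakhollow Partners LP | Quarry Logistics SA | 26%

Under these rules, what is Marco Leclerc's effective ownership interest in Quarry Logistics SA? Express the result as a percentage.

56.1%

By sibling attribution (R2), Marco Leclerc is treated as also owning Julia Leclerc's interest in Ridgefield Holdings Ltd, giving 75% + 25% = 100%.
By sibling attribution (R2), Marco Leclerc is treated as also owning Julia Leclerc's interest in Oakhollow Partners LP, giving 14% + 71% = 85%.
Chain via Ridgefield Holdings Ltd (R3): 100% × 34% = 34% of Quarry Logistics SA.
Chain via Oakhollow Partners LP (R3): 85% × 26% = 22.1% of Quarry Logistics SA.
Aggregating (R1): 34% + 22.1% = 56.1%.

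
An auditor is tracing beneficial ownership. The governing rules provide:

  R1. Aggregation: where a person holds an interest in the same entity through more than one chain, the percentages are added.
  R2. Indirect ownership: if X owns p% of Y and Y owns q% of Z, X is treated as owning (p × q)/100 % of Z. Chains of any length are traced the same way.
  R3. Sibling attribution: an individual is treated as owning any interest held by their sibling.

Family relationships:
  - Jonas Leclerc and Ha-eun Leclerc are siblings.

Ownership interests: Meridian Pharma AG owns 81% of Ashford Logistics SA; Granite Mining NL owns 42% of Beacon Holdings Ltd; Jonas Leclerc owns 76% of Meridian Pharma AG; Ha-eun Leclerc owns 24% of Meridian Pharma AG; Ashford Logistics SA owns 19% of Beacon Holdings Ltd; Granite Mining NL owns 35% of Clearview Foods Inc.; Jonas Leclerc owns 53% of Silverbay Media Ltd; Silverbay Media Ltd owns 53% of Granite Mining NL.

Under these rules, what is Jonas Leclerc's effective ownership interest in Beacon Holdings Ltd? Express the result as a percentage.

27.1878%

By sibling attribution (R3), Jonas Leclerc is treated as also owning Ha-eun Leclerc's interest in Meridian Pharma AG, giving 76% + 24% = 100%.
Chain via Silverbay Media Ltd → Granite Mining NL (R2): 53% × 53% × 42% = 11.7978% of Beacon Holdings Ltd.
Chain via Meridian Pharma AG → Ashford Logistics SA (R2): 100% × 81% × 19% = 15.39% of Beacon Holdings Ltd.
Aggregating (R1): 11.7978% + 15.39% = 27.1878%.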